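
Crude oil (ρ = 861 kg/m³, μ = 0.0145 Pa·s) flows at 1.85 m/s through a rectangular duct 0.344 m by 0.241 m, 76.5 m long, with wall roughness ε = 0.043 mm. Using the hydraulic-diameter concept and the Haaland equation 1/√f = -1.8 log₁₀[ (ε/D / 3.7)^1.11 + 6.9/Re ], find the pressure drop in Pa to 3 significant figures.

ΔP ≈ 9320 Pa

Hydraulic diameter D_h = 4A/P = 4·(0.344·0.241)/(2·(0.344+0.241)) = 0.3316/1.17 = 0.2834 m.
Re = ρVD_h/μ = 861·1.85·0.2834/0.0145 = 3.114e+04.
ε/D_h = 4.3e-05/0.2834 = 0.000152; Haaland gives 1/√f = -1.8 log₁₀[1.35e-05+0.000222] = 6.532, so f = 0.02344.
ΔP = f(L/D_h)(ρV²/2) = 0.02344·76.5/0.2834·1473 = 9321 Pa.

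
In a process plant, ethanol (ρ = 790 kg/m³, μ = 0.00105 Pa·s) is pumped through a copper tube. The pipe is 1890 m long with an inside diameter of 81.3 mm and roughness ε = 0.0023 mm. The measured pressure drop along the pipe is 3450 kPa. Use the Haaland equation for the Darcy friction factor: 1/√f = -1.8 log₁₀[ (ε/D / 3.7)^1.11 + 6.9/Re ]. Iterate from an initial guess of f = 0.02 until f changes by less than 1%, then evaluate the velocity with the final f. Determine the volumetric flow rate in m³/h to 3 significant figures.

Rearranging Darcy-Weisbach: V = √(2·ΔP·D/(f·L·ρ)). With ε/D = 2.3e-06/0.0813 = 2.83e-05, iterate starting from f = 0.02:
  f = 0.02 → V = √(2·3.45e+06·0.0813/(0.02·1890·790)) = 4.334 m/s; Re = ρVD/μ = 2.651e+05; f → 0.0149
  f = 0.0149 → V = 5.021 m/s; Re = 3.071e+05; f → 0.01452
  f = 0.01452 → V = 5.086 m/s; Re = 3.111e+05; f → 0.01449
Converged (Δf/f < 1%). With the final f = 0.01449: V = √(2·3.45e+06·0.0813/(0.01449·1890·790)) = 5.092 m/s.
Q = V·A = 5.092·(π/4·0.0813²) = 0.02643 m³/s = 95.2 m³/h.

Q ≈ 95.2 m³/h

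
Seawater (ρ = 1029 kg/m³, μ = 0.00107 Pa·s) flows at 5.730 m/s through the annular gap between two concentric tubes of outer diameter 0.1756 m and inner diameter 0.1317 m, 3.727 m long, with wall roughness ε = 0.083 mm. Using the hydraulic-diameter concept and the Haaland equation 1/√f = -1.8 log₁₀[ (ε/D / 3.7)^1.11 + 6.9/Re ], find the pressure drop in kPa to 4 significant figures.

Hydraulic diameter D_h = 4A/P = D_o - D_i = 0.1756 - 0.1317 = 0.0439 m.
Re = ρVD_h/μ = 1029·5.73·0.0439/0.00107 = 2.419e+05.
ε/D_h = 8.3e-05/0.0439 = 0.00189; Haaland gives 1/√f = -1.8 log₁₀[0.000222+2.85e-05] = 6.482, so f = 0.0238.
ΔP = f(L/D_h)(ρV²/2) = 0.0238·3.727/0.0439·1.689e+04 = 3.413e+04 Pa.
ΔP = 34.13 kPa.

ΔP ≈ 34.13 kPa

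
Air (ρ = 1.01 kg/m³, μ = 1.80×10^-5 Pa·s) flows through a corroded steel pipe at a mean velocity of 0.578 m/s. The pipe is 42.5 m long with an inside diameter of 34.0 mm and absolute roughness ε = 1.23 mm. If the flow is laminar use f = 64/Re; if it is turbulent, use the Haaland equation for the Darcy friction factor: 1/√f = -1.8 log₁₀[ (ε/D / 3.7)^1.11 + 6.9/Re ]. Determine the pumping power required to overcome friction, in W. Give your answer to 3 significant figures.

Reynolds number Re = ρVD/μ = 1.01 · 0.578 · 0.034 / 1.8e-05 = 1103.
Re < 2300 → laminar flow, so f = 64/Re = 64/1103 = 0.05804 (the turbulent correlation is not needed).
Darcy-Weisbach: ΔP = f(L/D)(ρV²/2) = 0.05804·(42.5/0.034)·(1.01·0.578²/2) = 0.05804·1250·0.1687 = 12.24 Pa.
Q = V·A = 0.578·0.0009079 = 0.0005248 m³/s.
Pumping power P = QΔP = 0.0005248·12.24 = 0.006423 W = 0.00642 W.

P ≈ 0.00642 W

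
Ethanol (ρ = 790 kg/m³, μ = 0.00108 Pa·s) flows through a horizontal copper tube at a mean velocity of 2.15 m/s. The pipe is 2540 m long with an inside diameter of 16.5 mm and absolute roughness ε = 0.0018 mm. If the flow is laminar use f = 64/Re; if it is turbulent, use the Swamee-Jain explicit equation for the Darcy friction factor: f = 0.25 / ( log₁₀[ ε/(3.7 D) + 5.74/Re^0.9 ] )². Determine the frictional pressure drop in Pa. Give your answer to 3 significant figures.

ΔP ≈ 6.89×10^6 Pa

Reynolds number Re = ρVD/μ = 790 · 2.15 · 0.0165 / 0.00108 = 2.595e+04.
Re > 4000 → turbulent. Relative roughness ε/D = 1.8e-06/0.0165 = 0.000109. Swamee-Jain: f = 0.25/(log₁₀[0.000109/3.7 + 5.74/2.595e+04^0.9])² = 0.25/(log₁₀[2.95e-05 + 0.000611])² = 0.25/(-3.193)² = 0.02452.
Darcy-Weisbach: ΔP = f(L/D)(ρV²/2) = 0.02452·(2540/0.0165)·(790·2.15²/2) = 0.02452·1.539e+05·1826 = 6.891e+06 Pa.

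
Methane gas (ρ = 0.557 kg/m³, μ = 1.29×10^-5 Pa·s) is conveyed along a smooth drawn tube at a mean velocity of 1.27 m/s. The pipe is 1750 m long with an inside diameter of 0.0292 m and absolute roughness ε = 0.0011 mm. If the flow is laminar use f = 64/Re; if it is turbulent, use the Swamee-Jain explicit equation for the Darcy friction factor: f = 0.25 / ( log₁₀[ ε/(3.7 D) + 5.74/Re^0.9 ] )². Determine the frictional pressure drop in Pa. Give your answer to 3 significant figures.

ΔP ≈ 1080 Pa

Reynolds number Re = ρVD/μ = 0.557 · 1.27 · 0.0292 / 1.29e-05 = 1601.
Re < 2300 → laminar flow, so f = 64/Re = 64/1601 = 0.03997 (the turbulent correlation is not needed).
Darcy-Weisbach: ΔP = f(L/D)(ρV²/2) = 0.03997·(1750/0.0292)·(0.557·1.27²/2) = 0.03997·5.993e+04·0.4492 = 1076 Pa.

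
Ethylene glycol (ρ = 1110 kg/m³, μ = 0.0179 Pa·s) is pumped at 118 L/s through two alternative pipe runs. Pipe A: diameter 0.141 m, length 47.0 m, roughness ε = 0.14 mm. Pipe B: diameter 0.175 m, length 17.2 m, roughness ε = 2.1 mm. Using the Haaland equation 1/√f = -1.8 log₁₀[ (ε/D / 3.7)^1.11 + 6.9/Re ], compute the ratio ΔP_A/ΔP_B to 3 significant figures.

Pipe A: V = Q/A = 0.118/0.01561 = 7.557 m/s; Re = 6.608e+04; ε/D = 0.000993; Haaland → f = 0.0229; ΔP_A = f(L/D)(ρV²/2) = 2.419e+05 Pa.
Pipe B: V = Q/A = 0.118/0.02405 = 4.906 m/s; Re = 5.324e+04; ε/D = 0.012; Haaland → f = 0.04137; ΔP_B = f(L/D)(ρV²/2) = 5.431e+04 Pa.
ΔP_A/ΔP_B = 2.419e+05/5.431e+04 = 4.45.

ΔP_A/ΔP_B ≈ 4.45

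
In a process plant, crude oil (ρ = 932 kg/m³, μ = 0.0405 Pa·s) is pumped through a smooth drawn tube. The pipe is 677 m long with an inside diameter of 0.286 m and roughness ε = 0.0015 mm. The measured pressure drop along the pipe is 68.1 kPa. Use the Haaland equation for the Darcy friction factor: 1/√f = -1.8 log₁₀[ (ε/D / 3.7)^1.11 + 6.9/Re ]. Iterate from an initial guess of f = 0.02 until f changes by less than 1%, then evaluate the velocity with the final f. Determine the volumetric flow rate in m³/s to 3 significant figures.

Rearranging Darcy-Weisbach: V = √(2·ΔP·D/(f·L·ρ)). With ε/D = 1.5e-06/0.286 = 5.24e-06, iterate starting from f = 0.02:
  f = 0.02 → V = √(2·6.81e+04·0.286/(0.02·677·932)) = 1.757 m/s; Re = ρVD/μ = 1.156e+04; f → 0.02969
  f = 0.02969 → V = 1.442 m/s; Re = 9490; f → 0.03134
  f = 0.03134 → V = 1.404 m/s; Re = 9237; f → 0.03157
Converged (Δf/f < 1%). With the final f = 0.03157: V = √(2·6.81e+04·0.286/(0.03157·677·932)) = 1.398 m/s.
Q = V·A = 1.398·(π/4·0.286²) = 0.08983 m³/s = 0.0898 m³/s.

Q ≈ 0.0898 m³/s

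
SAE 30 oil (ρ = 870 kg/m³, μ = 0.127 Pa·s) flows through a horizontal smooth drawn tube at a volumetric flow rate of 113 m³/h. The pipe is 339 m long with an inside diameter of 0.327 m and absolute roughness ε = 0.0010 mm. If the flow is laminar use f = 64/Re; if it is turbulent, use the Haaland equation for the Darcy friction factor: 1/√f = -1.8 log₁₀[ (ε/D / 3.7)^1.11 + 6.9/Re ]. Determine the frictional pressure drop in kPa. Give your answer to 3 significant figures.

Q = 113 m³/h = 113/3600 = 0.03139 m³/s.
Cross-sectional area A = πD²/4 = π(0.327)²/4 = 0.08398 m²; mean velocity V = Q/A = 0.03139/0.08398 = 0.3738 m/s.
Reynolds number Re = ρVD/μ = 870 · 0.3738 · 0.327 / 0.127 = 837.2.
Re < 2300 → laminar flow, so f = 64/Re = 64/837.2 = 0.07644 (the turbulent correlation is not needed).
Darcy-Weisbach: ΔP = f(L/D)(ρV²/2) = 0.07644·(339/0.327)·(870·0.3738²/2) = 0.07644·1037·60.77 = 4816 Pa.
ΔP = 4816 Pa = 4.82 kPa.

ΔP ≈ 4.82 kPa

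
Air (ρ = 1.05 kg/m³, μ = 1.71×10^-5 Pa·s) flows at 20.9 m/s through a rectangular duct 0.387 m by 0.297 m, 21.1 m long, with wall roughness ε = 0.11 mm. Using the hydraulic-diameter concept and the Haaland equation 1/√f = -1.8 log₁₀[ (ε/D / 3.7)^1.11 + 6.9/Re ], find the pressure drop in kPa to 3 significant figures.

ΔP ≈ 0.238 kPa

Hydraulic diameter D_h = 4A/P = 4·(0.387·0.297)/(2·(0.387+0.297)) = 0.4598/1.368 = 0.3361 m.
Re = ρVD_h/μ = 1.05·20.9·0.3361/1.71e-05 = 4.313e+05.
ε/D_h = 0.00011/0.3361 = 0.000327; Haaland gives 1/√f = -1.8 log₁₀[3.17e-05+1.6e-05] = 7.779, so f = 0.01653.
ΔP = f(L/D_h)(ρV²/2) = 0.01653·21.1/0.3361·229.3 = 237.9 Pa.
ΔP = 0.238 kPa.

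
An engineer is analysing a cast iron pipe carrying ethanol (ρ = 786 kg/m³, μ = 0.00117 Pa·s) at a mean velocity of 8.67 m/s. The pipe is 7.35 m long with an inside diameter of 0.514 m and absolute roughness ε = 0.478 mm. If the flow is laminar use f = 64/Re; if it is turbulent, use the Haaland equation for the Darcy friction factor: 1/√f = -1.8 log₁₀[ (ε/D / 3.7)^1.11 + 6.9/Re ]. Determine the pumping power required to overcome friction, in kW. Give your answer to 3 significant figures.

Reynolds number Re = ρVD/μ = 786 · 8.67 · 0.514 / 0.00117 = 2.994e+06.
Re > 4000 → turbulent. Relative roughness ε/D = 0.000478/0.514 = 0.00093. Haaland: 1/√f = -1.8 log₁₀[(0.00093/3.7)^1.11 + 6.9/2.994e+06] = -1.8 log₁₀[0.000101 + 2.3e-06] = 7.175, so f = 0.01943.
Darcy-Weisbach: ΔP = f(L/D)(ρV²/2) = 0.01943·(7.35/0.514)·(786·8.67²/2) = 0.01943·14.3·2.954e+04 = 8206 Pa.
Q = V·A = 8.67·0.2075 = 1.799 m³/s.
Pumping power P = QΔP = 1.799·8206 = 14760 W = 14.8 kW.

P ≈ 14.8 kW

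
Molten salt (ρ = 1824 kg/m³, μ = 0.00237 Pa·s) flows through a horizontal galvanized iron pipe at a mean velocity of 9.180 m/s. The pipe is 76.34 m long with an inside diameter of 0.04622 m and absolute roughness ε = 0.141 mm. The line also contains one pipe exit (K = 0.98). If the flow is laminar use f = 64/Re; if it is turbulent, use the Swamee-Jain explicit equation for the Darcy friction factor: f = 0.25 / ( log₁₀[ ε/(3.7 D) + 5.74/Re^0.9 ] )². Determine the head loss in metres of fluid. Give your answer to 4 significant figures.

Reynolds number Re = ρVD/μ = 1824 · 9.18 · 0.04622 / 0.00237 = 3.265e+05.
Re > 4000 → turbulent. Relative roughness ε/D = 0.000141/0.04622 = 0.00305. Swamee-Jain: f = 0.25/(log₁₀[0.00305/3.7 + 5.74/3.265e+05^0.9])² = 0.25/(log₁₀[0.000824 + 6.26e-05])² = 0.25/(-3.052)² = 0.02684.
Total minor-loss coefficient ΣK = 1·0.98 = 0.98.
ΔP = [f·L/D + ΣK]·(ρV²/2) = [0.02684·76.34/0.04622 + 0.98]·(1824·9.18²/2) = [44.33 + 0.98]·7.686e+04 = 3.482e+06 Pa.
Head loss h_f = ΔP/(ρg) = 3.482e+06/(1824·9.81) = 194.6 m.

h_f ≈ 194.6 m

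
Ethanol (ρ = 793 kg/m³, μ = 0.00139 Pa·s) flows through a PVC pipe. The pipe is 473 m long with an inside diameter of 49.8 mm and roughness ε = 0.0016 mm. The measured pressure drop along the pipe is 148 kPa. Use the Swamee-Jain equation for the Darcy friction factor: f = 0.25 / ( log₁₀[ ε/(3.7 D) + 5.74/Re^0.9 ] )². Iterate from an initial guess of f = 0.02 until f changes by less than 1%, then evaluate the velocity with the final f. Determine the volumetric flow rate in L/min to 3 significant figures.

Rearranging Darcy-Weisbach: V = √(2·ΔP·D/(f·L·ρ)). With ε/D = 1.6e-06/0.0498 = 3.21e-05, iterate starting from f = 0.02:
  f = 0.02 → V = √(2·1.48e+05·0.0498/(0.02·473·793)) = 1.402 m/s; Re = ρVD/μ = 3.983e+04; f → 0.02198
  f = 0.02198 → V = 1.337 m/s; Re = 3.799e+04; f → 0.02222
  f = 0.02222 → V = 1.33 m/s; Re = 3.778e+04; f → 0.02225
Converged (Δf/f < 1%). With the final f = 0.02225: V = √(2·1.48e+05·0.0498/(0.02225·473·793)) = 1.329 m/s.
Q = V·A = 1.329·(π/4·0.0498²) = 0.002589 m³/s = 155 L/min.

Q ≈ 155 L/min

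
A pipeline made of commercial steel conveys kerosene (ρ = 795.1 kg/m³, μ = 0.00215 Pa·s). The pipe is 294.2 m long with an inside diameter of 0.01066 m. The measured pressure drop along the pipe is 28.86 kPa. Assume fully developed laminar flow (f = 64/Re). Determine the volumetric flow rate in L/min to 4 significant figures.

Q ≈ 0.8676 L/min

For laminar flow, f = 64/Re with Re = ρVD/μ, so Darcy-Weisbach reduces to ΔP = 32μLV/D². Solving for V: V = ΔP·D²/(32μL) = 2.886e+04·(0.01066)²/(32·0.00215·294.2) = 0.162 m/s.
Check: Re = ρVD/μ = 795.1·0.162·0.01066/0.00215 = 638.7 < 2300, so the laminar assumption holds.
Q = V·A = 0.162·(π/4·0.01066²) = 1.446e-05 m³/s = 0.8676 L/min.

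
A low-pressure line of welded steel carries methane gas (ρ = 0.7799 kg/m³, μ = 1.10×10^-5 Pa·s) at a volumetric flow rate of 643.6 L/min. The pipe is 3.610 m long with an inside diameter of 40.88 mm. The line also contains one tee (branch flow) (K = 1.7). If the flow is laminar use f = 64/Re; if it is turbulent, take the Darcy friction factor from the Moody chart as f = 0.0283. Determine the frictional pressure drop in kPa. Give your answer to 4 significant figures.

ΔP ≈ 0.1094 kPa

Q = 643.6 L/min = 643.6/60000 = 0.01073 m³/s.
Cross-sectional area A = πD²/4 = π(0.04088)²/4 = 0.001313 m²; mean velocity V = Q/A = 0.01073/0.001313 = 8.172 m/s.
Reynolds number Re = ρVD/μ = 0.7799 · 8.172 · 0.04088 / 1.1e-05 = 2.369e+04.
Re > 4000 → turbulent; use the Moody-chart value f = 0.0283.
Total minor-loss coefficient ΣK = 1·1.7 = 1.7.
ΔP = [f·L/D + ΣK]·(ρV²/2) = [0.0283·3.61/0.04088 + 1.7]·(0.7799·8.172²/2) = [2.499 + 1.7]·26.04 = 109.4 Pa.
ΔP = 109.4 Pa = 0.1094 kPa.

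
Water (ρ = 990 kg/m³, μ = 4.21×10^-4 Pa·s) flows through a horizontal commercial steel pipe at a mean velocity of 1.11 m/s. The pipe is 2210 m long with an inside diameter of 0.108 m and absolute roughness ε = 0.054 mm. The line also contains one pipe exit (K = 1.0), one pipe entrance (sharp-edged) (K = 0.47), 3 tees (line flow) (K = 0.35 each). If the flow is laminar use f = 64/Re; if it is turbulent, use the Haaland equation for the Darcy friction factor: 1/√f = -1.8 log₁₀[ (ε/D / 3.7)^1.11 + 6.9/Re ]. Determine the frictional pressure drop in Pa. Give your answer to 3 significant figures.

Reynolds number Re = ρVD/μ = 990 · 1.11 · 0.108 / 0.000421 = 2.819e+05.
Re > 4000 → turbulent. Relative roughness ε/D = 5.4e-05/0.108 = 0.0005. Haaland: 1/√f = -1.8 log₁₀[(0.0005/3.7)^1.11 + 6.9/2.819e+05] = -1.8 log₁₀[5.07e-05 + 2.45e-05] = 7.423, so f = 0.01815.
Total minor-loss coefficient ΣK = 1·1 + 1·0.47 + 3·0.35 = 2.52.
ΔP = [f·L/D + ΣK]·(ρV²/2) = [0.01815·2210/0.108 + 2.52]·(990·1.11²/2) = [371.4 + 2.52]·609.9 = 2.28e+05 Pa.

ΔP ≈ 228000 Pa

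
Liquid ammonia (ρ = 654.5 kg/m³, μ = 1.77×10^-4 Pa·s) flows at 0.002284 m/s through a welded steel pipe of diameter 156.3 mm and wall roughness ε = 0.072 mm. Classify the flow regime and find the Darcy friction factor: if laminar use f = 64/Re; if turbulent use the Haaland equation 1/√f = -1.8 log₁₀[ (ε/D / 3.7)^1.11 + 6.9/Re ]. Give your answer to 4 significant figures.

Re = ρVD/μ = 654.5·0.002284·0.1563/0.000177 = 1320.
Re < 2300 → laminar, so f = 64/Re = 0.04848 (roughness is irrelevant in laminar flow).

f ≈ 0.04848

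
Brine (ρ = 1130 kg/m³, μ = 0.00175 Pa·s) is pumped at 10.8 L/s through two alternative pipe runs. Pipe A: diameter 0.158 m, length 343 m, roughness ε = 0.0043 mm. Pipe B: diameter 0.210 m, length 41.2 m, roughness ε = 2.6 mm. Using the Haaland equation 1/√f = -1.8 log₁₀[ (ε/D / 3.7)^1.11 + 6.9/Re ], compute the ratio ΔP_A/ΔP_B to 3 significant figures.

ΔP_A/ΔP_B ≈ 16.6

Pipe A: V = Q/A = 0.0108/0.01961 = 0.5508 m/s; Re = 5.62e+04; ε/D = 2.72e-05; Haaland → f = 0.02025; ΔP_A = f(L/D)(ρV²/2) = 7537 Pa.
Pipe B: V = Q/A = 0.0108/0.03464 = 0.3118 m/s; Re = 4.228e+04; ε/D = 0.0124; Haaland → f = 0.04203; ΔP_B = f(L/D)(ρV²/2) = 453 Pa.
ΔP_A/ΔP_B = 7537/453 = 16.6.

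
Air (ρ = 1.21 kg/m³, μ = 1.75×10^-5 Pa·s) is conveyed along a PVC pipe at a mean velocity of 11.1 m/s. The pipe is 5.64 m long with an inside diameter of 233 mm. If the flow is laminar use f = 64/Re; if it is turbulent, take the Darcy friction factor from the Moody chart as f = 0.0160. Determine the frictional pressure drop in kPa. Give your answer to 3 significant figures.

Reynolds number Re = ρVD/μ = 1.21 · 11.1 · 0.233 / 1.75e-05 = 1.788e+05.
Re > 4000 → turbulent; use the Moody-chart value f = 0.0160.
Darcy-Weisbach: ΔP = f(L/D)(ρV²/2) = 0.016·(5.64/0.233)·(1.21·11.1²/2) = 0.016·24.21·74.54 = 28.87 Pa.
ΔP = 28.87 Pa = 0.0289 kPa.

ΔP ≈ 0.0289 kPa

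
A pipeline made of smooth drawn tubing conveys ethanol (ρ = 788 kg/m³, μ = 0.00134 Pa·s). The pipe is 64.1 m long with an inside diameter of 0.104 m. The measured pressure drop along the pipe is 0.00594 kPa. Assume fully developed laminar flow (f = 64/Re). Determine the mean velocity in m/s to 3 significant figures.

For laminar flow, f = 64/Re with Re = ρVD/μ, so Darcy-Weisbach reduces to ΔP = 32μLV/D². Solving for V: V = ΔP·D²/(32μL) = 5.94·(0.104)²/(32·0.00134·64.1) = 0.02337 m/s.
Check: Re = ρVD/μ = 788·0.02337·0.104/0.00134 = 1430 < 2300, so the laminar assumption holds.

V ≈ 0.0234 m/s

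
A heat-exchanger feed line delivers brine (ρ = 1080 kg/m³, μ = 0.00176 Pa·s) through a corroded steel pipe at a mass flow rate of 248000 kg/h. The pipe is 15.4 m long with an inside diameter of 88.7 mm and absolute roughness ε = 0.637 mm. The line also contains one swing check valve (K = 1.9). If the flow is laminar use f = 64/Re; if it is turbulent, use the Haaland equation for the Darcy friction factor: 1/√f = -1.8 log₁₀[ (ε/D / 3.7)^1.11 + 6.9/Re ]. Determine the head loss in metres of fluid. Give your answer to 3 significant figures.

ṁ = 248000 kg/h = 248000/3600 = 68.89 kg/s.
A = πD²/4 = π(0.0887)²/4 = 0.006179 m²; mean velocity V = ṁ/(ρA) = 68.89/(1080 · 0.006179) = 10.32 m/s.
Reynolds number Re = ρVD/μ = 1080 · 10.32 · 0.0887 / 0.00176 = 5.619e+05.
Re > 4000 → turbulent. Relative roughness ε/D = 0.000637/0.0887 = 0.00718. Haaland: 1/√f = -1.8 log₁₀[(0.00718/3.7)^1.11 + 6.9/5.619e+05] = -1.8 log₁₀[0.000977 + 1.23e-05] = 5.409, so f = 0.03418.
Total minor-loss coefficient ΣK = 1·1.9 = 1.9.
ΔP = [f·L/D + ΣK]·(ρV²/2) = [0.03418·15.4/0.0887 + 1.9]·(1080·10.32²/2) = [5.935 + 1.9]·5.754e+04 = 4.508e+05 Pa.
Head loss h_f = ΔP/(ρg) = 4.508e+05/(1080·9.81) = 42.6 m.

h_f ≈ 42.6 m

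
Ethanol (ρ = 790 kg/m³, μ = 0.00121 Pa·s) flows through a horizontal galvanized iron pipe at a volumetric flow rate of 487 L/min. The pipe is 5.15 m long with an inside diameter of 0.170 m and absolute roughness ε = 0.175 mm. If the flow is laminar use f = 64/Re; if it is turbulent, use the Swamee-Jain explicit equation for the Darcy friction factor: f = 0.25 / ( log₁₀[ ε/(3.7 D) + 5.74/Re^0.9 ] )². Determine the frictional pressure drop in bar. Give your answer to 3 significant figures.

Q = 487 L/min = 487/60000 = 0.008117 m³/s.
Cross-sectional area A = πD²/4 = π(0.17)²/4 = 0.0227 m²; mean velocity V = Q/A = 0.008117/0.0227 = 0.3576 m/s.
Reynolds number Re = ρVD/μ = 790 · 0.3576 · 0.17 / 0.00121 = 3.969e+04.
Re > 4000 → turbulent. Relative roughness ε/D = 0.000175/0.17 = 0.00103. Swamee-Jain: f = 0.25/(log₁₀[0.00103/3.7 + 5.74/3.969e+04^0.9])² = 0.25/(log₁₀[0.000278 + 0.000417])² = 0.25/(-3.158)² = 0.02507.
Darcy-Weisbach: ΔP = f(L/D)(ρV²/2) = 0.02507·(5.15/0.17)·(790·0.3576²/2) = 0.02507·30.29·50.51 = 38.36 Pa.
ΔP = 38.36 Pa = 3.84×10^-4 bar.

ΔP ≈ 3.84×10^-4 bar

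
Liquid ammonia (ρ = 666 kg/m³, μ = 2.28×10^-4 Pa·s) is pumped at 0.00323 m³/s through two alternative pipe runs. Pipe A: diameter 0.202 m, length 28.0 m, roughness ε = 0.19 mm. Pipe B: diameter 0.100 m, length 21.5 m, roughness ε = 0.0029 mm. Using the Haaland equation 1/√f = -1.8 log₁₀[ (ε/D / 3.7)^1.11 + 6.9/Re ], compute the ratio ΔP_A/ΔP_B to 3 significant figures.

ΔP_A/ΔP_B ≈ 0.0516

Pipe A: V = Q/A = 0.00323/0.03205 = 0.1008 m/s; Re = 5.947e+04; ε/D = 0.000941; Haaland → f = 0.02303; ΔP_A = f(L/D)(ρV²/2) = 10.8 Pa.
Pipe B: V = Q/A = 0.00323/0.007854 = 0.4113 m/s; Re = 1.201e+05; ε/D = 2.9e-05; Haaland → f = 0.01729; ΔP_B = f(L/D)(ρV²/2) = 209.4 Pa.
ΔP_A/ΔP_B = 10.8/209.4 = 0.0516.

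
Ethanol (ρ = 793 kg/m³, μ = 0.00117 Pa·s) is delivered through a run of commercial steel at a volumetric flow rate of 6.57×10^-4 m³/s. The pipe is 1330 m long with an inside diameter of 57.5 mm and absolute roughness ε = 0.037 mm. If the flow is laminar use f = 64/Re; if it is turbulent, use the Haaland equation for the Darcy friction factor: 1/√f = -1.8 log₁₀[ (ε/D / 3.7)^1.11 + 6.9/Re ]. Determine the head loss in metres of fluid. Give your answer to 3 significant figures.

Cross-sectional area A = πD²/4 = π(0.0575)²/4 = 0.002597 m²; mean velocity V = Q/A = 0.000657/0.002597 = 0.253 m/s.
Reynolds number Re = ρVD/μ = 793 · 0.253 · 0.0575 / 0.00117 = 9860.
Re > 4000 → turbulent. Relative roughness ε/D = 3.7e-05/0.0575 = 0.000643. Haaland: 1/√f = -1.8 log₁₀[(0.000643/3.7)^1.11 + 6.9/9860] = -1.8 log₁₀[6.71e-05 + 0.0007] = 5.607, so f = 0.0318.
Darcy-Weisbach: ΔP = f(L/D)(ρV²/2) = 0.0318·(1330/0.0575)·(793·0.253²/2) = 0.0318·2.313e+04·25.38 = 1.867e+04 Pa.
Head loss h_f = ΔP/(ρg) = 1.867e+04/(793·9.81) = 2.40 m.

h_f ≈ 2.40 m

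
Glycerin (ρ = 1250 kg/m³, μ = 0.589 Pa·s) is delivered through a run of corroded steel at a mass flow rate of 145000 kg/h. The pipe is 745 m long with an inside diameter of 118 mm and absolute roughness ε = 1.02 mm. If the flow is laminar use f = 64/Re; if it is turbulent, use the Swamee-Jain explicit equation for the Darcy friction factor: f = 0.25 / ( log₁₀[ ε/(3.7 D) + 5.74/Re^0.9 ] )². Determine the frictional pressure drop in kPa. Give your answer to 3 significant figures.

ṁ = 145000 kg/h = 145000/3600 = 40.28 kg/s.
A = πD²/4 = π(0.118)²/4 = 0.01094 m²; mean velocity V = ṁ/(ρA) = 40.28/(1250 · 0.01094) = 2.946 m/s.
Reynolds number Re = ρVD/μ = 1250 · 2.946 · 0.118 / 0.589 = 737.9.
Re < 2300 → laminar flow, so f = 64/Re = 64/737.9 = 0.08674 (the turbulent correlation is not needed).
Darcy-Weisbach: ΔP = f(L/D)(ρV²/2) = 0.08674·(745/0.118)·(1250·2.946²/2) = 0.08674·6314·5426 = 2.971e+06 Pa.
ΔP = 2.971e+06 Pa = 2970 kPa.

ΔP ≈ 2970 kPa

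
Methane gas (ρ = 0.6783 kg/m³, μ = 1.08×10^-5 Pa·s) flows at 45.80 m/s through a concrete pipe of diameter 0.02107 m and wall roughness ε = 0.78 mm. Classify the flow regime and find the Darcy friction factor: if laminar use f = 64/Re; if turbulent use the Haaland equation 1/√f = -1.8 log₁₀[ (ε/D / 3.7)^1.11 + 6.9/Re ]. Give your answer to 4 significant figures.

Re = ρVD/μ = 0.6783·45.8·0.02107/1.08e-05 = 6.061e+04.
Re > 4000 → turbulent. ε/D = 0.00078/0.02107 = 0.037; Haaland: 1/√f = -1.8 log₁₀[0.00603 + 0.000114] = 3.981, so f = 0.0631.

f ≈ 0.06310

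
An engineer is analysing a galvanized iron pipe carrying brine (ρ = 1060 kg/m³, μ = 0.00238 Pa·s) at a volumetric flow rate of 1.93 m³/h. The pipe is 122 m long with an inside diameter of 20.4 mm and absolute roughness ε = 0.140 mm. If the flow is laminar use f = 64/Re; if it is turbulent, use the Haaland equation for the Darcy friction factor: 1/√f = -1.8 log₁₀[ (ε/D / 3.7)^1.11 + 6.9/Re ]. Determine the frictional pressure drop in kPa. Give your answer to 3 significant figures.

Q = 1.93 m³/h = 1.93/3600 = 0.0005361 m³/s.
Cross-sectional area A = πD²/4 = π(0.0204)²/4 = 0.0003269 m²; mean velocity V = Q/A = 0.0005361/0.0003269 = 1.64 m/s.
Reynolds number Re = ρVD/μ = 1060 · 1.64 · 0.0204 / 0.00238 = 1.49e+04.
Re > 4000 → turbulent. Relative roughness ε/D = 0.00014/0.0204 = 0.00686. Haaland: 1/√f = -1.8 log₁₀[(0.00686/3.7)^1.11 + 6.9/1.49e+04] = -1.8 log₁₀[0.000929 + 0.000463] = 5.142, so f = 0.03783.
Darcy-Weisbach: ΔP = f(L/D)(ρV²/2) = 0.03783·(122/0.0204)·(1060·1.64²/2) = 0.03783·5980·1426 = 3.226e+05 Pa.
ΔP = 3.226e+05 Pa = 323 kPa.

ΔP ≈ 323 kPa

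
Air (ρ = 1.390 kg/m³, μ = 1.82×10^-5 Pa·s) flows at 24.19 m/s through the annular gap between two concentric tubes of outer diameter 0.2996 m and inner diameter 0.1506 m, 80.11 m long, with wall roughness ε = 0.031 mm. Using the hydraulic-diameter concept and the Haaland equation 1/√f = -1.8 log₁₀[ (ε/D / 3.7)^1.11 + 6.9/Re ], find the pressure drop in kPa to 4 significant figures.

ΔP ≈ 3.559 kPa

Hydraulic diameter D_h = 4A/P = D_o - D_i = 0.2996 - 0.1506 = 0.149 m.
Re = ρVD_h/μ = 1.39·24.19·0.149/1.82e-05 = 2.753e+05.
ε/D_h = 3.1e-05/0.149 = 0.000208; Haaland gives 1/√f = -1.8 log₁₀[1.92e-05+2.51e-05] = 7.838, so f = 0.01628.
ΔP = f(L/D_h)(ρV²/2) = 0.01628·80.11/0.149·406.7 = 3559 Pa.
ΔP = 3.559 kPa.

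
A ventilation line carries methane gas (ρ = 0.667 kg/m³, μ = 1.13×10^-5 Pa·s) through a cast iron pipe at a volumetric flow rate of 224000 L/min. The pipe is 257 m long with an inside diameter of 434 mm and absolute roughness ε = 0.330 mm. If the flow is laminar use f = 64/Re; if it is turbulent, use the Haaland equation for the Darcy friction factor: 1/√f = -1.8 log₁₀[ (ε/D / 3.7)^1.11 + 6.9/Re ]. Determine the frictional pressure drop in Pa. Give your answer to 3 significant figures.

ΔP ≈ 2380 Pa

Q = 224000 L/min = 224000/60000 = 3.733 m³/s.
Cross-sectional area A = πD²/4 = π(0.434)²/4 = 0.1479 m²; mean velocity V = Q/A = 3.733/0.1479 = 25.24 m/s.
Reynolds number Re = ρVD/μ = 0.667 · 25.24 · 0.434 / 1.13e-05 = 6.465e+05.
Re > 4000 → turbulent. Relative roughness ε/D = 0.00033/0.434 = 0.00076. Haaland: 1/√f = -1.8 log₁₀[(0.00076/3.7)^1.11 + 6.9/6.465e+05] = -1.8 log₁₀[8.08e-05 + 1.07e-05] = 7.27, so f = 0.01892.
Darcy-Weisbach: ΔP = f(L/D)(ρV²/2) = 0.01892·(257/0.434)·(0.667·25.24²/2) = 0.01892·592.2·212.4 = 2380 Pa.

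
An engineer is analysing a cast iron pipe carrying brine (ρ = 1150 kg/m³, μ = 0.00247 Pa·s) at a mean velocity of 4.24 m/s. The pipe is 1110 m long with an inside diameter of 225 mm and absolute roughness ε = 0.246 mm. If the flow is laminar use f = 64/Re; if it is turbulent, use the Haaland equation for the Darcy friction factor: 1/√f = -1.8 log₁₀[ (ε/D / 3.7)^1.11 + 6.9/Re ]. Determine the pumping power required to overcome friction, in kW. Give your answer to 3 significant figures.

P ≈ 178 kW

Reynolds number Re = ρVD/μ = 1150 · 4.24 · 0.225 / 0.00247 = 4.442e+05.
Re > 4000 → turbulent. Relative roughness ε/D = 0.000246/0.225 = 0.00109. Haaland: 1/√f = -1.8 log₁₀[(0.00109/3.7)^1.11 + 6.9/4.442e+05] = -1.8 log₁₀[0.000121 + 1.55e-05] = 6.957, so f = 0.02066.
Darcy-Weisbach: ΔP = f(L/D)(ρV²/2) = 0.02066·(1110/0.225)·(1150·4.24²/2) = 0.02066·4933·1.034e+04 = 1.054e+06 Pa.
Q = V·A = 4.24·0.03976 = 0.1686 m³/s.
Pumping power P = QΔP = 0.1686·1.054e+06 = 177600 W = 178 kW.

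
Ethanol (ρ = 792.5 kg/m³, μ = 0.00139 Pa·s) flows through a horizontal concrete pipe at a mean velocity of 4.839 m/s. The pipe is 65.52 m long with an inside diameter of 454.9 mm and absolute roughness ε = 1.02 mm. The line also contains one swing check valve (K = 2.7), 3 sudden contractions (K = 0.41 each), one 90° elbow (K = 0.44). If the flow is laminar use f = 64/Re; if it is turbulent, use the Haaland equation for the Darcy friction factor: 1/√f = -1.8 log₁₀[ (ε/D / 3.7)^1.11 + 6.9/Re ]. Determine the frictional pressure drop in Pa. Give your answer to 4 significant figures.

Reynolds number Re = ρVD/μ = 792.5 · 4.839 · 0.4549 / 0.00139 = 1.255e+06.
Re > 4000 → turbulent. Relative roughness ε/D = 0.00102/0.4549 = 0.00224. Haaland: 1/√f = -1.8 log₁₀[(0.00224/3.7)^1.11 + 6.9/1.255e+06] = -1.8 log₁₀[0.000268 + 5.5e-06] = 6.413, so f = 0.02432.
Total minor-loss coefficient ΣK = 1·2.7 + 3·0.41 + 1·0.44 = 4.37.
ΔP = [f·L/D + ΣK]·(ρV²/2) = [0.02432·65.52/0.4549 + 4.37]·(792.5·4.839²/2) = [3.502 + 4.37]·9279 = 7.304e+04 Pa.

ΔP ≈ 73040 Pa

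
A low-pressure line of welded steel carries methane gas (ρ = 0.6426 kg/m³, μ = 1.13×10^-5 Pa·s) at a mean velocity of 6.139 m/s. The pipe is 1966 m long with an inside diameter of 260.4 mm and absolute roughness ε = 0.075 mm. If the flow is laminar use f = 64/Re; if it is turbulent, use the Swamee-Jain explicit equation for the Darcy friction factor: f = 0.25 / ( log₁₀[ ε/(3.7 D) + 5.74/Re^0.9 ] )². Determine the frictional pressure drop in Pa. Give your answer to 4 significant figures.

ΔP ≈ 1804 Pa

Reynolds number Re = ρVD/μ = 0.6426 · 6.139 · 0.2604 / 1.13e-05 = 9.091e+04.
Re > 4000 → turbulent. Relative roughness ε/D = 7.5e-05/0.2604 = 0.000288. Swamee-Jain: f = 0.25/(log₁₀[0.000288/3.7 + 5.74/9.091e+04^0.9])² = 0.25/(log₁₀[7.78e-05 + 0.000198])² = 0.25/(-3.56)² = 0.01973.
Darcy-Weisbach: ΔP = f(L/D)(ρV²/2) = 0.01973·(1966/0.2604)·(0.6426·6.139²/2) = 0.01973·7550·12.11 = 1804 Pa.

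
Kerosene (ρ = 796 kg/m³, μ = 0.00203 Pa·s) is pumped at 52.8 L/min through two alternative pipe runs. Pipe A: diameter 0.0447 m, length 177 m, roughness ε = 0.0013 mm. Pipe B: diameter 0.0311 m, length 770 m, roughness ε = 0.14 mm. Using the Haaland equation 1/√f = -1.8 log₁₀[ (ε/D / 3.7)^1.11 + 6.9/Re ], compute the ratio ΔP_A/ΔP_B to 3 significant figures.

ΔP_A/ΔP_B ≈ 0.0333

Pipe A: V = Q/A = 0.00088/0.001569 = 0.5608 m/s; Re = 9829; ε/D = 2.91e-05; Haaland → f = 0.03106; ΔP_A = f(L/D)(ρV²/2) = 1.539e+04 Pa.
Pipe B: V = Q/A = 0.00088/0.0007596 = 1.158 m/s; Re = 1.413e+04; ε/D = 0.0045; Haaland → f = 0.03497; ΔP_B = f(L/D)(ρV²/2) = 4.625e+05 Pa.
ΔP_A/ΔP_B = 1.539e+04/4.625e+05 = 0.0333.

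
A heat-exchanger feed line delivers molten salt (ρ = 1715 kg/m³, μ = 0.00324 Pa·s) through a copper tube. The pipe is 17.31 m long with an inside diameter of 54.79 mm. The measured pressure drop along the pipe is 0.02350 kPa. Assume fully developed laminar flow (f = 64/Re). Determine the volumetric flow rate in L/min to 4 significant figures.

Q ≈ 5.561 L/min

For laminar flow, f = 64/Re with Re = ρVD/μ, so Darcy-Weisbach reduces to ΔP = 32μLV/D². Solving for V: V = ΔP·D²/(32μL) = 23.5·(0.05479)²/(32·0.00324·17.31) = 0.03931 m/s.
Check: Re = ρVD/μ = 1715·0.03931·0.05479/0.00324 = 1140 < 2300, so the laminar assumption holds.
Q = V·A = 0.03931·(π/4·0.05479²) = 9.268e-05 m³/s = 5.561 L/min.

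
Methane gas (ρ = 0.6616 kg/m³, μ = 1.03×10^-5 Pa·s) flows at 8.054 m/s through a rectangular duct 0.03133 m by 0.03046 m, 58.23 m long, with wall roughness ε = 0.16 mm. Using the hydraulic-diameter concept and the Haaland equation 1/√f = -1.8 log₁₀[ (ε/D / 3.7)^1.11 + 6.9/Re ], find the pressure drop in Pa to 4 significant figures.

ΔP ≈ 1431 Pa

Hydraulic diameter D_h = 4A/P = 4·(0.03133·0.03046)/(2·(0.03133+0.03046)) = 0.003817/0.1236 = 0.03089 m.
Re = ρVD_h/μ = 0.6616·8.054·0.03089/1.03e-05 = 1.598e+04.
ε/D_h = 0.00016/0.03089 = 0.00518; Haaland gives 1/√f = -1.8 log₁₀[0.000679+0.000432] = 5.318, so f = 0.03537.
ΔP = f(L/D_h)(ρV²/2) = 0.03537·58.23/0.03089·21.46 = 1431 Pa.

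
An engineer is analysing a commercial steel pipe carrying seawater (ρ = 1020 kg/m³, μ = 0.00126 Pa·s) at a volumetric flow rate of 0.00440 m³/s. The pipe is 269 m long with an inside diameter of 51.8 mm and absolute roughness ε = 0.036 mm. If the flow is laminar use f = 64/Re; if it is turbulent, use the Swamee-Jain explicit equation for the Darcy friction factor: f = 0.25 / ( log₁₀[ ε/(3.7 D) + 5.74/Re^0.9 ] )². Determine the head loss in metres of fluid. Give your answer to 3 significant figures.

h_f ≈ 24.9 m

Cross-sectional area A = πD²/4 = π(0.0518)²/4 = 0.002107 m²; mean velocity V = Q/A = 0.0044/0.002107 = 2.088 m/s.
Reynolds number Re = ρVD/μ = 1020 · 2.088 · 0.0518 / 0.00126 = 8.755e+04.
Re > 4000 → turbulent. Relative roughness ε/D = 3.6e-05/0.0518 = 0.000695. Swamee-Jain: f = 0.25/(log₁₀[0.000695/3.7 + 5.74/8.755e+04^0.9])² = 0.25/(log₁₀[0.000188 + 0.000205])² = 0.25/(-3.406)² = 0.02155.
Darcy-Weisbach: ΔP = f(L/D)(ρV²/2) = 0.02155·(269/0.0518)·(1020·2.088²/2) = 0.02155·5193·2223 = 2.488e+05 Pa.
Head loss h_f = ΔP/(ρg) = 2.488e+05/(1020·9.81) = 24.9 m.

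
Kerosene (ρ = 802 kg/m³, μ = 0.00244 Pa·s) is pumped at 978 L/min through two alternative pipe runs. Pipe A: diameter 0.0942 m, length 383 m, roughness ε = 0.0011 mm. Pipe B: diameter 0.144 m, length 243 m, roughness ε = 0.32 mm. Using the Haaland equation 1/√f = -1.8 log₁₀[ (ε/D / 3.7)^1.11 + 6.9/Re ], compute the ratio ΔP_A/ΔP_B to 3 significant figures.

Pipe A: V = Q/A = 0.0163/0.006969 = 2.339 m/s; Re = 7.242e+04; ε/D = 1.17e-05; Haaland → f = 0.01912; ΔP_A = f(L/D)(ρV²/2) = 1.705e+05 Pa.
Pipe B: V = Q/A = 0.0163/0.01629 = 1.001 m/s; Re = 4.737e+04; ε/D = 0.00222; Haaland → f = 0.02692; ΔP_B = f(L/D)(ρV²/2) = 1.825e+04 Pa.
ΔP_A/ΔP_B = 1.705e+05/1.825e+04 = 9.35.

ΔP_A/ΔP_B ≈ 9.35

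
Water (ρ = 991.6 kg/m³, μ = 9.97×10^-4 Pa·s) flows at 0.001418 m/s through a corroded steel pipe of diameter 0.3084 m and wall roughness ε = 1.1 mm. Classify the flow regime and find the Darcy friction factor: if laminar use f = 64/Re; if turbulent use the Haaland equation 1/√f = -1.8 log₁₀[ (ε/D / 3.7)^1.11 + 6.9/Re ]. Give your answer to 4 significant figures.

Re = ρVD/μ = 991.6·0.001418·0.3084/0.000997 = 434.9.
Re < 2300 → laminar, so f = 64/Re = 0.1471 (roughness is irrelevant in laminar flow).

f ≈ 0.1471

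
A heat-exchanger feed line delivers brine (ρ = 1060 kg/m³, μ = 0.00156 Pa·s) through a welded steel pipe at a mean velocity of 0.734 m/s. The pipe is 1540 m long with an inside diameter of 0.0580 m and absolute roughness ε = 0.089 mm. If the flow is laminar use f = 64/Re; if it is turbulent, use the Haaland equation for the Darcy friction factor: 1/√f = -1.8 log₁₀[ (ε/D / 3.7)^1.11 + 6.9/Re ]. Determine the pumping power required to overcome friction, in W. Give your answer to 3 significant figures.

Reynolds number Re = ρVD/μ = 1060 · 0.734 · 0.058 / 0.00156 = 2.893e+04.
Re > 4000 → turbulent. Relative roughness ε/D = 8.9e-05/0.058 = 0.00153. Haaland: 1/√f = -1.8 log₁₀[(0.00153/3.7)^1.11 + 6.9/2.893e+04] = -1.8 log₁₀[0.000176 + 0.000239] = 6.088, so f = 0.02698.
Darcy-Weisbach: ΔP = f(L/D)(ρV²/2) = 0.02698·(1540/0.058)·(1060·0.734²/2) = 0.02698·2.655e+04·285.5 = 2.045e+05 Pa.
Q = V·A = 0.734·0.002642 = 0.001939 m³/s.
Pumping power P = QΔP = 0.001939·2.045e+05 = 396.7 W = 397 W.

P ≈ 397 W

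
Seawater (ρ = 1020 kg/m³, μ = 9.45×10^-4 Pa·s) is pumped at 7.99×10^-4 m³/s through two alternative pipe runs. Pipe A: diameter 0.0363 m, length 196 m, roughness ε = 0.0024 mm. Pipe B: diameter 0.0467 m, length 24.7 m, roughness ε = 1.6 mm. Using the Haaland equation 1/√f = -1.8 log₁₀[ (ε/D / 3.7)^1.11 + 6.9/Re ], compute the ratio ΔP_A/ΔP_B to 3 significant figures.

Pipe A: V = Q/A = 0.000799/0.001035 = 0.772 m/s; Re = 3.025e+04; ε/D = 6.61e-05; Haaland → f = 0.0234; ΔP_A = f(L/D)(ρV²/2) = 3.841e+04 Pa.
Pipe B: V = Q/A = 0.000799/0.001713 = 0.4665 m/s; Re = 2.351e+04; ε/D = 0.0343; Haaland → f = 0.06181; ΔP_B = f(L/D)(ρV²/2) = 3628 Pa.
ΔP_A/ΔP_B = 3.841e+04/3628 = 10.6.

ΔP_A/ΔP_B ≈ 10.6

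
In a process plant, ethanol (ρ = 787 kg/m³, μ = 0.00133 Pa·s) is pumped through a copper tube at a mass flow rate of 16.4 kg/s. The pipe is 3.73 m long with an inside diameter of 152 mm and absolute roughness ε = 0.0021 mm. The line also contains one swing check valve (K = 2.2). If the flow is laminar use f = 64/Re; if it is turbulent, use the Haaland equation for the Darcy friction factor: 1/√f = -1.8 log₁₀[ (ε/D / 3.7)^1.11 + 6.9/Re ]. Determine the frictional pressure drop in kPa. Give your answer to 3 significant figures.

A = πD²/4 = π(0.152)²/4 = 0.01815 m²; mean velocity V = ṁ/(ρA) = 16.4/(787 · 0.01815) = 1.148 m/s.
Reynolds number Re = ρVD/μ = 787 · 1.148 · 0.152 / 0.00133 = 1.033e+05.
Re > 4000 → turbulent. Relative roughness ε/D = 2.1e-06/0.152 = 1.38e-05. Haaland: 1/√f = -1.8 log₁₀[(1.38e-05/3.7)^1.11 + 6.9/1.033e+05] = -1.8 log₁₀[9.44e-07 + 6.68e-05] = 7.504, so f = 0.01776.
Total minor-loss coefficient ΣK = 1·2.2 = 2.2.
ΔP = [f·L/D + ΣK]·(ρV²/2) = [0.01776·3.73/0.152 + 2.2]·(787·1.148²/2) = [0.4357 + 2.2]·519 = 1368 Pa.
ΔP = 1368 Pa = 1.37 kPa.

ΔP ≈ 1.37 kPa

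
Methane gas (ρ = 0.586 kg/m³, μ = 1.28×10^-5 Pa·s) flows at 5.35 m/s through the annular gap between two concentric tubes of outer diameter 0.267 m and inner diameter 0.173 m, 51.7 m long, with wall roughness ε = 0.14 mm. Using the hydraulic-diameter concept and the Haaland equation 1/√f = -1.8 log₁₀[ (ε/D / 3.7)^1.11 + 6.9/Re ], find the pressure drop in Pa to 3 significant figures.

Hydraulic diameter D_h = 4A/P = D_o - D_i = 0.267 - 0.173 = 0.094 m.
Re = ρVD_h/μ = 0.586·5.35·0.094/1.28e-05 = 2.302e+04.
ε/D_h = 0.00014/0.094 = 0.00149; Haaland gives 1/√f = -1.8 log₁₀[0.00017+0.0003] = 5.99, so f = 0.02787.
ΔP = f(L/D_h)(ρV²/2) = 0.02787·51.7/0.094·8.386 = 128.5 Pa.

ΔP ≈ 129 Pa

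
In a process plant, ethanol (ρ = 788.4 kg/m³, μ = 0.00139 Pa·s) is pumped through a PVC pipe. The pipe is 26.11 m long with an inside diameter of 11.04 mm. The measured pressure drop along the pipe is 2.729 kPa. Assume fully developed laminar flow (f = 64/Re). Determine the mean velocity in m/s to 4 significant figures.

V ≈ 0.2864 m/s

For laminar flow, f = 64/Re with Re = ρVD/μ, so Darcy-Weisbach reduces to ΔP = 32μLV/D². Solving for V: V = ΔP·D²/(32μL) = 2729·(0.01104)²/(32·0.00139·26.11) = 0.2864 m/s.
Check: Re = ρVD/μ = 788.4·0.2864·0.01104/0.00139 = 1793 < 2300, so the laminar assumption holds.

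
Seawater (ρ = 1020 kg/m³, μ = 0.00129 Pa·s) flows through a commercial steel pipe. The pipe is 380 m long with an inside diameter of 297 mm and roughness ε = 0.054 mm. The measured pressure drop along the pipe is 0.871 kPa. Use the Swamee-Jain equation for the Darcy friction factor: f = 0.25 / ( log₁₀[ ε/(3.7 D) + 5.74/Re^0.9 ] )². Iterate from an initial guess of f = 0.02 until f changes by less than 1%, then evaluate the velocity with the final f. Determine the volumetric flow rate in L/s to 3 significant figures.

Rearranging Darcy-Weisbach: V = √(2·ΔP·D/(f·L·ρ)). With ε/D = 5.4e-05/0.297 = 0.000182, iterate starting from f = 0.02:
  f = 0.02 → V = √(2·871·0.297/(0.02·380·1020)) = 0.2583 m/s; Re = ρVD/μ = 6.067e+04; f → 0.02068
  f = 0.02068 → V = 0.254 m/s; Re = 5.966e+04; f → 0.02075
Converged (Δf/f < 1%). With the final f = 0.02075: V = √(2·871·0.297/(0.02075·380·1020)) = 0.2536 m/s.
Q = V·A = 0.2536·(π/4·0.297²) = 0.01757 m³/s = 17.6 L/s.

Q ≈ 17.6 L/s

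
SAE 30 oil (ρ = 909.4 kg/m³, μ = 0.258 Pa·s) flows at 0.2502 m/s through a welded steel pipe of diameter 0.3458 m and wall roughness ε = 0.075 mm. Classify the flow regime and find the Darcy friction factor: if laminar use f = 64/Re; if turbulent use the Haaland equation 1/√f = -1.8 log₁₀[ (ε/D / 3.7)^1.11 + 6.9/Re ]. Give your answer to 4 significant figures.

Re = ρVD/μ = 909.4·0.2502·0.3458/0.258 = 305.
Re < 2300 → laminar, so f = 64/Re = 0.2099 (roughness is irrelevant in laminar flow).

f ≈ 0.2099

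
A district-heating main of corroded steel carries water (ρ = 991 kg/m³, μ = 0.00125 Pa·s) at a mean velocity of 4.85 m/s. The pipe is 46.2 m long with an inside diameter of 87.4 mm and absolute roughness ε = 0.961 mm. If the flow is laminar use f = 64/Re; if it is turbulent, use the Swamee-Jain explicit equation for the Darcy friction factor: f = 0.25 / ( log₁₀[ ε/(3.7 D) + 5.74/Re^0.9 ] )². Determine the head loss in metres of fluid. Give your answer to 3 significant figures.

h_f ≈ 25.0 m

Reynolds number Re = ρVD/μ = 991 · 4.85 · 0.0874 / 0.00125 = 3.361e+05.
Re > 4000 → turbulent. Relative roughness ε/D = 0.000961/0.0874 = 0.011. Swamee-Jain: f = 0.25/(log₁₀[0.011/3.7 + 5.74/3.361e+05^0.9])² = 0.25/(log₁₀[0.00297 + 6.1e-05])² = 0.25/(-2.518)² = 0.03942.
Darcy-Weisbach: ΔP = f(L/D)(ρV²/2) = 0.03942·(46.2/0.0874)·(991·4.85²/2) = 0.03942·528.6·1.166e+04 = 2.429e+05 Pa.
Head loss h_f = ΔP/(ρg) = 2.429e+05/(991·9.81) = 25.0 m.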